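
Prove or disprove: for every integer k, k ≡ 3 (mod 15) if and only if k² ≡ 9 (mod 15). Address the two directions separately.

(←) This fails: take k = 12. Then 12² = 144 ≡ 9 (mod 15), yet 12 ≡ 12 (mod 15), not 3.

(→) Suppose k ≡ 3 (mod 15). Write k = 15j + 3. Then (15j + 3)² = 225j² + 90j + 9 = 15(15j² + 6j) + 9, so k² ≡ 9 (mod 15).

The forward direction holds; the converse fails.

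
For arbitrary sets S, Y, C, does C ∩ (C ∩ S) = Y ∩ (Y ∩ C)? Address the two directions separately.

(⊆) fails and (⊇) fails.

Forward inclusion. This inclusion fails. Take S = {1}, Y = ∅, C = {1}; then 1 ∈ C ∩ (C ∩ S) but 1 ∉ Y ∩ (Y ∩ C).

Reverse inclusion. This inclusion fails. Take S = ∅, Y = {1}, C = {1}; then 1 ∈ Y ∩ (Y ∩ C) but 1 ∉ C ∩ (C ∩ S).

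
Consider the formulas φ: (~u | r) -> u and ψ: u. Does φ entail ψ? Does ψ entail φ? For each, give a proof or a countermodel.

Both implications hold.

[⇒] Assume the antecedent. If r is true, the antecedent forces (r = T, u = T), and u holds there. If r is false, the antecedent forces (r = F, u = T), and u holds there. Either way u holds.

[⇐] Assume the antecedent. If r is true, the antecedent forces (r = T, u = T), and (~u | r) -> u holds there. If r is false, the antecedent forces (r = F, u = T), and (~u | r) -> u holds there. Either way (~u | r) -> u holds.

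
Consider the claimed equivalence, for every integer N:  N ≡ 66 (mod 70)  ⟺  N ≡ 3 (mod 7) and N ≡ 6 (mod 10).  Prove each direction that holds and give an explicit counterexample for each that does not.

(⇐) If N ≡ 3 (mod 7) and N ≡ 6 (mod 10), then by the Chinese remainder theorem N ≡ 66 (mod 70). This is exactly N ≡ 66 (mod 70).

(⇒) Suppose N ≡ 66 (mod 70); write N = 70j + 66. Since 7 ∣ 70, reducing mod 7 gives N ≡ 66 ≡ 3 (mod 7); since 10 ∣ 70, reducing mod 10 gives N ≡ 66 ≡ 6 (mod 10).

Both implications hold.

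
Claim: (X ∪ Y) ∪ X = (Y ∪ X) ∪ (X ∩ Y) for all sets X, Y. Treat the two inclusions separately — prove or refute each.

Reverse inclusion. Let x ∈ (Y ∪ X) ∪ (X ∩ Y). Then either x ∈ X and x ∉ Y; or x ∈ Y and x ∉ X; or x ∈ X ∩ Y. In each case x ∈ (X ∪ Y) ∪ X, so (Y ∪ X) ∪ (X ∩ Y) ⊆ (X ∪ Y) ∪ X.

Forward inclusion. Let x ∈ (X ∪ Y) ∪ X. Then either x ∈ X and x ∉ Y; or x ∈ Y and x ∉ X; or x ∈ X ∩ Y. In each case x ∈ (Y ∪ X) ∪ (X ∩ Y), so (X ∪ Y) ∪ X ⊆ (Y ∪ X) ∪ (X ∩ Y).

The two sets are equal.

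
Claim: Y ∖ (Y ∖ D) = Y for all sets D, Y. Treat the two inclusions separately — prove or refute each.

(⊆) Let x ∈ Y ∖ (Y ∖ D). Then x ∈ D ∩ Y, from which x ∈ Y.

(⊇) This inclusion fails. Take D = ∅, Y = {1}; then 1 ∈ Y but 1 ∉ Y ∖ (Y ∖ D).

Only the forward inclusion holds.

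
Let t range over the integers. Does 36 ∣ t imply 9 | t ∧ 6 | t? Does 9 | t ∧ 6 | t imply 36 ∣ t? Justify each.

Not equivalent: only (⇒) holds.

(⇒) If 36 ∣ t, write t = 36q. Since 36 = 4·9, t = 9·(4q), so 9 ∣ t; and since 36 = 6·6, t = 6·(6q), so 6 ∣ t.

(⇐) This fails: take t = 18. Both 9 ∣ 18 and 6 ∣ 18, yet 18 is not a multiple of 36 (since 18 = 0·36 + 18), so 36 ∤ 18.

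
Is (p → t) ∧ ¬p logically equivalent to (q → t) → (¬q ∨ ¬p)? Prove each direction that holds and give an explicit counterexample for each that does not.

(→) Assume the antecedent. If p is true, the antecedent cannot hold. If p is false, (q → t) → (¬q ∨ ¬p) reduces to true regardless of the other variables. Either way (q → t) → (¬q ∨ ¬p) holds.

(←) This fails. Under p = T, t = F, q = F, the left side is false but the right side is true.

(⇒) holds; (⇐) fails.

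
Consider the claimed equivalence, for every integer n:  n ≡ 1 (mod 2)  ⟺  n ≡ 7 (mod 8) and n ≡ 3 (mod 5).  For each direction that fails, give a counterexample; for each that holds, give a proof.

(→) This fails: n = 1 gives 1 ≡ 1 (mod 2) but 1 ≡ 1 (mod 8), so the conjunction on the right does not hold.

(←) Conversely, if n ≡ 7 (mod 8) and n ≡ 3 (mod 5), then by the Chinese remainder theorem n ≡ 23 (mod 40). Since 23 ≡ 1 (mod 2) and 2 ∣ 40, we get n ≡ 1 (mod 2).

(⇒) fails; (⇐) holds.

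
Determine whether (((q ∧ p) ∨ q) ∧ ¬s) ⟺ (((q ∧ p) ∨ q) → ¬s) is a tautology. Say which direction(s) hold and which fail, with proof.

The forward direction holds; the converse fails.

(←) This fails. Under q = F, s = F, p = F, the left side is false but the right side is true.

(→) Assume the antecedent. If q is true, the antecedent forces (q = T, s = F, p = F) or (q = T, s = F, p = T), and ((q ∧ p) ∨ q) → ¬s holds there. If q is false, the antecedent cannot hold. Either way ((q ∧ p) ∨ q) → ¬s holds.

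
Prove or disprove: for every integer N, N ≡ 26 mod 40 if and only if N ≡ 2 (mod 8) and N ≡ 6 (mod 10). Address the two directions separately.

Converse. If N ≡ 2 (mod 8) and N ≡ 6 (mod 10), then by the Chinese remainder theorem N ≡ 26 (mod 40). This is exactly N ≡ 26 (mod 40).

Forward direction. Suppose N ≡ 26 (mod 40); write N = 40j + 26. Since 8 ∣ 40, reducing mod 8 gives N ≡ 26 ≡ 2 (mod 8); since 10 ∣ 40, reducing mod 10 gives N ≡ 26 ≡ 6 (mod 10).

Both directions hold; the statement is true.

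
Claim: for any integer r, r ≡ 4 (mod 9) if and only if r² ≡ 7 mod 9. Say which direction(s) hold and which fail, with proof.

Not equivalent: only (⇒) holds.

(→) Suppose r ≡ 4 (mod 9). Write r = 9j + 4. Then (9j + 4)² = 81j² + 72j + 16 = 9(9j² + 8j + 1) + 7, so r² ≡ 7 (mod 9).

(←) This fails: take r = 5. Then 5² = 25 ≡ 7 (mod 9), yet 5 ≡ 5 (mod 9), not 4.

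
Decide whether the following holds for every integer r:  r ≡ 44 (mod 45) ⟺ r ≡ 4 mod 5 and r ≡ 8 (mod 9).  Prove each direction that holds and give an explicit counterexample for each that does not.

[⇐] If r ≡ 4 (mod 5) and r ≡ 8 (mod 9), then by the Chinese remainder theorem r ≡ 44 (mod 45). This is exactly r ≡ 44 (mod 45).

[⇒] Suppose r ≡ 44 (mod 45); write r = 45j + 44. Since 5 ∣ 45, reducing mod 5 gives r ≡ 44 ≡ 4 (mod 5); since 9 ∣ 45, reducing mod 9 gives r ≡ 44 ≡ 8 (mod 9).

Both implications hold.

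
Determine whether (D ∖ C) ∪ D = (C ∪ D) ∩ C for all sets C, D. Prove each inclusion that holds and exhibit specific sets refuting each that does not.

(⊆) fails and (⊇) fails.

Forward inclusion. This inclusion fails. Take C = ∅, D = {1}; then 1 ∈ (D ∖ C) ∪ D but 1 ∉ (C ∪ D) ∩ C.

Reverse inclusion. This inclusion fails. Take C = {1}, D = ∅; then 1 ∈ (C ∪ D) ∩ C but 1 ∉ (D ∖ C) ∪ D.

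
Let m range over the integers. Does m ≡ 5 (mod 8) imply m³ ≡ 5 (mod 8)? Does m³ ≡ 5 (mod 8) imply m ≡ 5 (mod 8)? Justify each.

(⟸) Suppose m³ ≡ 5 (mod 8). The only residue r in {0, …, 7} with r³ ≡ 5 (mod 8) is r = 5, so m ≡ 5 (mod 8).

(⟹) Suppose m ≡ 5 (mod 8). Write m = 8j + 5. Then (8j + 5)³ = 512j³ + 960j² + 600j + 125 = 8(64j³ + 120j² + 75j + 15) + 5, so m³ ≡ 5 (mod 8).

The biconditional holds.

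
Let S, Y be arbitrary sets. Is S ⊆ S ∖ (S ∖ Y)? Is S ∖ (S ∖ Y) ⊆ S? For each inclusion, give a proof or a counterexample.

(⊆) fails; (⊇) holds.

Reverse inclusion. Let x ∈ S ∖ (S ∖ Y). Then x ∈ S ∩ Y, from which x ∈ S.

Forward inclusion. This inclusion fails. Take S = {1}, Y = ∅; then 1 ∈ S but 1 ∉ S ∖ (S ∖ Y).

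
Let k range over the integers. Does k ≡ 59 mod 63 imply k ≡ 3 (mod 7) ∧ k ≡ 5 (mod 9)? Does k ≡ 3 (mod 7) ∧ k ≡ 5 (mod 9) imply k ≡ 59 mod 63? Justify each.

[⇐] If k ≡ 3 (mod 7) and k ≡ 5 (mod 9), then by the Chinese remainder theorem k ≡ 59 (mod 63). This is exactly k ≡ 59 (mod 63).

[⇒] Suppose k ≡ 59 (mod 63); write k = 63j + 59. Since 7 ∣ 63, reducing mod 7 gives k ≡ 59 ≡ 3 (mod 7); since 9 ∣ 63, reducing mod 9 gives k ≡ 59 ≡ 5 (mod 9).

Both directions hold; the statement is true.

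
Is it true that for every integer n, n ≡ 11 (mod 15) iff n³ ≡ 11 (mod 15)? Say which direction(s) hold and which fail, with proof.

(⇐) Suppose n³ ≡ 11 (mod 15). The only residue r in {0, …, 14} with r³ ≡ 11 (mod 15) is r = 11, so n ≡ 11 (mod 15).

(⇒) Suppose n ≡ 11 (mod 15). Write n = 15j + 11. Then (15j + 11)³ = 3375j³ + 7425j² + 5445j + 1331 = 15(225j³ + 495j² + 363j + 88) + 11, so n³ ≡ 11 (mod 15).

Equivalent; both directions hold.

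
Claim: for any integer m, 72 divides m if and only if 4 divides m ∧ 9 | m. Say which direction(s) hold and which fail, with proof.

Not equivalent: only (⇒) holds.

(⟸) This fails: take m = 36. Both 4 ∣ 36 and 9 ∣ 36, yet 36 is not a multiple of 72 (since 36 = 0·72 + 36), so 72 ∤ 36.

(⟹) If 72 ∣ m, write m = 72q. Since 72 = 18·4, m = 4·(18q), so 4 ∣ m; and since 72 = 8·9, m = 9·(8q), so 9 ∣ m.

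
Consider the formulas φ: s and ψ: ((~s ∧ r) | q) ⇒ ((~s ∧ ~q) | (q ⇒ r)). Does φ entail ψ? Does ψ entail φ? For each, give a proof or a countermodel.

Neither implication holds.

[⇒] This fails. Under s = T, r = F, q = T, the left side is true but the right side is false.

[⇐] This fails. Under s = F, r = F, q = F, the left side is false but the right side is true.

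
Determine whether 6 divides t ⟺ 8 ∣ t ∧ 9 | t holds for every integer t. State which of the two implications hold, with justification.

Only the converse holds.

(⟹) This fails: take t = 6. Certainly 6 ∣ 6, but 8 ∤ 6.

(⟸) Suppose 8 ∣ t and 9 ∣ t. Any common multiple of 8 and 9 is a multiple of their lcm; here gcd(8, 9) = 1, so lcm(8, 9) = 8·9 = 72, so 72 ∣ t. Since 6 ∣ 72, it follows that 6 ∣ t.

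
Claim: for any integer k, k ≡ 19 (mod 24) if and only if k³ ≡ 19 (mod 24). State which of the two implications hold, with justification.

Equivalent; both directions hold.

(⟹) Suppose k ≡ 19 (mod 24). Write k = 24j + 19. Then (24j + 19)³ = 13824j³ + 32832j² + 25992j + 6859 = 24(576j³ + 1368j² + 1083j + 285) + 19, so k³ ≡ 19 (mod 24).

(⟸) Conversely, suppose k³ ≡ 19 (mod 24). The only residue r in {0, …, 23} with r³ ≡ 19 (mod 24) is r = 19, so k ≡ 19 (mod 24).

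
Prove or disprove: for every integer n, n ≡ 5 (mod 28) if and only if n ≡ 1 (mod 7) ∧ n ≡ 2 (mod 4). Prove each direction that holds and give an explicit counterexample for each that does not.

(⟹) This fails: n = 5 gives 5 ≡ 5 (mod 28) but 5 ≡ 5 (mod 7), so the conjunction on the right does not hold.

(⟸) This fails: n = 22 satisfies both congruences on the right (22 ≡ 1 mod 7 and 22 ≡ 2 mod 4) yet 22 ≡ 22 (mod 28), not 5.

(⇒) fails and (⇐) fails.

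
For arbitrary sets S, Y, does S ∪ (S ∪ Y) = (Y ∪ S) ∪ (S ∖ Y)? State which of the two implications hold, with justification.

(⟹) Let x ∈ S ∪ (S ∪ Y). Then either x ∈ S and x ∉ Y; or x ∈ Y and x ∉ S; or x ∈ S ∩ Y. In each case x ∈ (Y ∪ S) ∪ (S ∖ Y), so S ∪ (S ∪ Y) ⊆ (Y ∪ S) ∪ (S ∖ Y).

(⟸) Let x ∈ (Y ∪ S) ∪ (S ∖ Y). Then either x ∈ S and x ∉ Y; or x ∈ Y and x ∉ S; or x ∈ S ∩ Y. In each case x ∈ S ∪ (S ∪ Y), so (Y ∪ S) ∪ (S ∖ Y) ⊆ S ∪ (S ∪ Y).

The two sets are equal.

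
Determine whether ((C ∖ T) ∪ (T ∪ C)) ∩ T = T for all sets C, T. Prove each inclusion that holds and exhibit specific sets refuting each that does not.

Both inclusions hold; the sets are equal.

(⟹) Let x ∈ ((C ∖ T) ∪ (T ∪ C)) ∩ T. Then either x ∈ T and x ∉ C; or x ∈ C ∩ T. In each case x ∈ T, so ((C ∖ T) ∪ (T ∪ C)) ∩ T ⊆ T.

(⟸) Let x ∈ T. Then either x ∈ T and x ∉ C; or x ∈ C ∩ T. In each case x ∈ ((C ∖ T) ∪ (T ∪ C)) ∩ T, so T ⊆ ((C ∖ T) ∪ (T ∪ C)) ∩ T.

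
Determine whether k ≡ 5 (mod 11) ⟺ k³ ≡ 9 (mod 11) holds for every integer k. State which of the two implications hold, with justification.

Both directions fail.

Forward direction. This fails: take k = 5. Then 5 ≡ 5 (mod 11), but 5³ = 125 ≡ 4 (mod 11), not 9.

Converse. This fails: take k = 4. Then 4³ = 64 ≡ 9 (mod 11), yet 4 ≡ 4 (mod 11), not 5.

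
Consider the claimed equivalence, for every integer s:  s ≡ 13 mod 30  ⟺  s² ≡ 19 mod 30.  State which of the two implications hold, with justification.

Forward direction. Suppose s ≡ 13 mod 30. Write s = 30j + 13. Then (30j + 13)² = 900j² + 780j + 169 = 30(30j² + 26j + 5) + 19, so s² ≡ 19 (mod 30).

Converse. This fails: take s = 7. Then 7² = 49 ≡ 19 (mod 30), yet 7 ≡ 7 (mod 30), not 13.

(⇒) holds; (⇐) fails.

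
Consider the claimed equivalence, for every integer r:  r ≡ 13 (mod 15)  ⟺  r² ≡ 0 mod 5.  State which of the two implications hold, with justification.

[⇒] This fails: take r = 13. Then 13 ≡ 13 (mod 15), but 13² = 169 ≡ 4 (mod 5), not 0.

[⇐] This fails: take r = 0. Then 0² = 0 ≡ 0 (mod 5), yet 0 ≡ 0 (mod 15), not 13.

Both directions fail.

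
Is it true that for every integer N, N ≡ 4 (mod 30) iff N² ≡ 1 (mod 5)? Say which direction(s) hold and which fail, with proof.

(→) Suppose N ≡ 4 (mod 30). Then N² ≡ 4² = 16 (mod 30), and since 5 ∣ 30, also N² ≡ 1 (mod 5).

(←) This fails: take N = 1. Then 1² = 1 ≡ 1 (mod 5), yet 1 ≡ 1 (mod 30), not 4.

The forward direction holds; the converse fails.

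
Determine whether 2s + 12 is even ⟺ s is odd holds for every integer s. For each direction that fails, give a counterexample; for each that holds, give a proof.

The forward direction fails; the converse holds.

[⇐] Suppose s is odd. Since 2 is even, 2s is even for every s, so 2s + 12 has the same parity as 12, which is even. Hence 2s + 12 is even.

[⇒] This fails: take s = 4. Then 2s + 12 = 20, which is even, yet s = 4 is even, not odd.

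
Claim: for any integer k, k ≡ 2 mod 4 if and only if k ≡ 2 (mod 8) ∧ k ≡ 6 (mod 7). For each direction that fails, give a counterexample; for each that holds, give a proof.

(→) This fails: k = 2 gives 2 ≡ 2 (mod 4) but 2 ≡ 2 (mod 7), so the conjunction on the right does not hold.

(←) Conversely, if k ≡ 2 (mod 8) and k ≡ 6 (mod 7), then by the Chinese remainder theorem k ≡ 34 (mod 56). Since 34 ≡ 2 (mod 4) and 4 ∣ 56, we get k ≡ 2 (mod 4).

Not equivalent: only (⇐) holds.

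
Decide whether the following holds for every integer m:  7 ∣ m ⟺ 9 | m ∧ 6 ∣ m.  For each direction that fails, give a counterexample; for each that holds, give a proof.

(⟹) This fails: take m = 7. Certainly 7 ∣ 7, but 9 ∤ 7.

(⟸) This fails: take m = 18. Both 9 ∣ 18 and 6 ∣ 18, yet 18 is not a multiple of 7 (since 18 = 2·7 + 4), so 7 ∤ 18.

Neither implication holds.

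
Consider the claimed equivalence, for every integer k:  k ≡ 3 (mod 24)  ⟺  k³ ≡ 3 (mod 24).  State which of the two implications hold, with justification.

The biconditional holds.

Forward direction. Suppose k ≡ 3 (mod 24). Write k = 24j + 3. Then (24j + 3)³ = 13824j³ + 5184j² + 648j + 27 = 24(576j³ + 216j² + 27j + 1) + 3, so k³ ≡ 3 (mod 24).

Converse. Suppose k³ ≡ 3 (mod 24). The only residue r in {0, …, 23} with r³ ≡ 3 (mod 24) is r = 3, so k ≡ 3 (mod 24).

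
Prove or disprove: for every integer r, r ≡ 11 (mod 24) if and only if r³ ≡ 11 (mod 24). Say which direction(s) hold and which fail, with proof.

(→) Suppose r ≡ 11 (mod 24). Write r = 24j + 11. Then (24j + 11)³ = 13824j³ + 19008j² + 8712j + 1331 = 24(576j³ + 792j² + 363j + 55) + 11, so r³ ≡ 11 (mod 24).

(←) Conversely, suppose r³ ≡ 11 (mod 24). The only residue r in {0, …, 23} with r³ ≡ 11 (mod 24) is r = 11, so r ≡ 11 (mod 24).

Both directions hold.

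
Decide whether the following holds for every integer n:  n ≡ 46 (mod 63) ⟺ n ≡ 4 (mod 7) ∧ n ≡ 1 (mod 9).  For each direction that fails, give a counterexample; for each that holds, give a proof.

Both implications hold.

(⟸) If n ≡ 4 (mod 7) and n ≡ 1 (mod 9), then by the Chinese remainder theorem n ≡ 46 (mod 63). This is exactly n ≡ 46 (mod 63).

(⟹) Suppose n ≡ 46 (mod 63); write n = 63j + 46. Since 7 ∣ 63, reducing mod 7 gives n ≡ 46 ≡ 4 (mod 7); since 9 ∣ 63, reducing mod 9 gives n ≡ 46 ≡ 1 (mod 9).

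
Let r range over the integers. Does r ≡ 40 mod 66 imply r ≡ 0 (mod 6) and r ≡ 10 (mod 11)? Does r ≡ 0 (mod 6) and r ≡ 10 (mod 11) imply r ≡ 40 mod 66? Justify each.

Neither implication holds.

(⟹) This fails: r = 40 gives 40 ≡ 40 (mod 66) but 40 ≡ 4 (mod 6), so the conjunction on the right does not hold.

(⟸) This fails: r = 54 satisfies both congruences on the right (54 ≡ 0 mod 6 and 54 ≡ 10 mod 11) yet 54 ≡ 54 (mod 66), not 40.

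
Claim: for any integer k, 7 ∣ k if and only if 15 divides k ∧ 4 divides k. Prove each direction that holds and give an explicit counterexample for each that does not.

(⇒) This fails: take k = 7. Certainly 7 ∣ 7, but 15 ∤ 7.

(⇐) This fails: take k = 60. Both 15 ∣ 60 and 4 ∣ 60, yet 60 is not a multiple of 7 (since 60 = 8·7 + 4), so 7 ∤ 60.

(⇒) fails and (⇐) fails.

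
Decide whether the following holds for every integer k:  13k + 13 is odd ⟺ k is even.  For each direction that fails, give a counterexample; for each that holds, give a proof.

Both implications hold.

(⟹) Suppose 13k + 13 is odd. Since 13 is odd, 13k and k have the same parity, so 13k + 13 ≡ k + 13 (mod 2). As 13 is odd, 13k + 13 is odd exactly when k is even. Thus k is even.

(⟸) Conversely, suppose k is even; write k = 2j. Then 13k + 13 = 13·(2j) + 13 = 2·13j + 13, which is odd.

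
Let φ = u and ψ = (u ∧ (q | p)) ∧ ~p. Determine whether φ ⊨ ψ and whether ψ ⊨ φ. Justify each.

Only the converse holds.

Forward direction. This fails. Under q = F, u = T, p = F, the left side is true but the right side is false.

Converse. Assume the antecedent. If q is true, the antecedent forces (q = T, u = T, p = F), and u holds there. If q is false, the antecedent cannot hold. Either way u holds.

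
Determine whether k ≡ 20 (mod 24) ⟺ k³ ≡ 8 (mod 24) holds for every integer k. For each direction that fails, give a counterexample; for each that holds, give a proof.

Only the forward direction holds.

Forward direction. Suppose k ≡ 20 (mod 24). Write k = 24j + 20. Then (24j + 20)³ = 13824j³ + 34560j² + 28800j + 8000 = 24(576j³ + 1440j² + 1200j + 333) + 8, so k³ ≡ 8 (mod 24).

Converse. This fails: take k = 2. Then 2³ = 8 ≡ 8 (mod 24), yet 2 ≡ 2 (mod 24), not 20.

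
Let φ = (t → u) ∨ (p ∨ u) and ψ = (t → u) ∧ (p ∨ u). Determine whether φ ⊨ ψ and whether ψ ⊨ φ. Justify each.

(⇒) fails; (⇐) holds.

(→) This fails. Under p = F, t = F, u = F, the left side is true but the right side is false.

(←) Assume the antecedent. If p is true, (t → u) ∨ (p ∨ u) reduces to true regardless of the other variables. If p is false, the antecedent forces (p = F, t = F, u = T) or (p = F, t = T, u = T), and (t → u) ∨ (p ∨ u) holds there. Either way (t → u) ∨ (p ∨ u) holds.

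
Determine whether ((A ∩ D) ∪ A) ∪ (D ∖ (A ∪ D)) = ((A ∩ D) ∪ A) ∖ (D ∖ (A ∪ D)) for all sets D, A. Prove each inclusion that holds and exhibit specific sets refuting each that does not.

(⊆) Let x ∈ ((A ∩ D) ∪ A) ∪ (D ∖ (A ∪ D)). Then either x ∈ A and x ∉ D; or x ∈ D ∩ A. In each case x ∈ ((A ∩ D) ∪ A) ∖ (D ∖ (A ∪ D)), so ((A ∩ D) ∪ A) ∪ (D ∖ (A ∪ D)) ⊆ ((A ∩ D) ∪ A) ∖ (D ∖ (A ∪ D)).

(⊇) Let x ∈ ((A ∩ D) ∪ A) ∖ (D ∖ (A ∪ D)). Then either x ∈ A and x ∉ D; or x ∈ D ∩ A. In each case x ∈ ((A ∩ D) ∪ A) ∪ (D ∖ (A ∪ D)), so ((A ∩ D) ∪ A) ∖ (D ∖ (A ∪ D)) ⊆ ((A ∩ D) ∪ A) ∪ (D ∖ (A ∪ D)).

The two sets are equal.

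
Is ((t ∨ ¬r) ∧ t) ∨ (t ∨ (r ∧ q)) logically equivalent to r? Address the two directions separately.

(⟹) This fails. Under r = F, t = T, q = F, the left side is true but the right side is false.

(⟸) This fails. Under r = T, t = F, q = F, the left side is false but the right side is true.

Neither implication holds.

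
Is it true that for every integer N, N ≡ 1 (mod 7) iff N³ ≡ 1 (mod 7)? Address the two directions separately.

Only the forward direction holds.

(⟹) Suppose N ≡ 1 (mod 7). Write N = 7j + 1. Then (7j + 1)³ = 343j³ + 147j² + 21j + 1 = 7(49j³ + 21j² + 3j) + 1, so N³ ≡ 1 (mod 7).

(⟸) This fails: take N = 2. Then 2³ = 8 ≡ 1 (mod 7), yet 2 ≡ 2 (mod 7), not 1.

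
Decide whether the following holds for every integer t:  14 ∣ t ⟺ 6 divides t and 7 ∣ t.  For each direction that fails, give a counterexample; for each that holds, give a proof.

Forward direction. This fails: take t = 14. Certainly 14 ∣ 14, but 6 ∤ 14.

Converse. Suppose 6 ∣ t and 7 ∣ t. Any common multiple of 6 and 7 is a multiple of their lcm; here gcd(6, 7) = 1, so lcm(6, 7) = 6·7 = 42, so 42 ∣ t. Since 14 ∣ 42, it follows that 14 ∣ t.

Only the converse holds.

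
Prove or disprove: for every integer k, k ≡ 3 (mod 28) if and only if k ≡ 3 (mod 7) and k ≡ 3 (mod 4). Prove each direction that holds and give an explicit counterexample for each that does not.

Equivalent; both directions hold.

(→) Suppose k ≡ 3 (mod 28); write k = 28j + 3. Since 7 ∣ 28, reducing mod 7 gives k ≡ 3 (mod 7); since 4 ∣ 28, reducing mod 4 gives k ≡ 3 (mod 4).

(←) Conversely, if k ≡ 3 (mod 7) and k ≡ 3 (mod 4), then by the Chinese remainder theorem k ≡ 3 (mod 28). This is exactly k ≡ 3 (mod 28).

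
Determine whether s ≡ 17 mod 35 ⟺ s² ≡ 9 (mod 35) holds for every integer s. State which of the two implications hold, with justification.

Not equivalent: only (⇒) holds.

(⟹) Suppose s ≡ 17 mod 35. Write s = 35j + 17. Then (35j + 17)² = 1225j² + 1190j + 289 = 35(35j² + 34j + 8) + 9, so s² ≡ 9 (mod 35).

(⟸) This fails: take s = 3. Then 3² = 9 ≡ 9 (mod 35), yet 3 ≡ 3 (mod 35), not 17.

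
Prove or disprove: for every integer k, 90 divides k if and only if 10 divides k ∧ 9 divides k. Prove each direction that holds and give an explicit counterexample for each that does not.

Equivalent; both directions hold.

[⇒] If 90 ∣ k, write k = 90q. Since 90 = 9·10, k = 10·(9q), so 10 ∣ k; and since 90 = 10·9, k = 9·(10q), so 9 ∣ k.

[⇐] Suppose 10 ∣ k and 9 ∣ k. Any common multiple of 10 and 9 is a multiple of their lcm; here gcd(10, 9) = 1, so lcm(10, 9) = 10·9 = 90, so 90 ∣ k.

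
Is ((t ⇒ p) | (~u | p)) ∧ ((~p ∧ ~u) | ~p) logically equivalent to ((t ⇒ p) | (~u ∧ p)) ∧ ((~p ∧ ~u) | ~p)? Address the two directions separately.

[⇒] This fails. Under p = F, t = T, u = F, the left side is true but the right side is false.

[⇐] Assume the antecedent. If p is true, the antecedent cannot hold. If p is false, the antecedent forces (p = F, t = F, u = F) or (p = F, t = F, u = T), and the consequent holds there. Either way the consequent holds.

Only the converse holds.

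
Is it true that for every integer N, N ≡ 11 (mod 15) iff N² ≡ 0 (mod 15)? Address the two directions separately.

(⟹) This fails: take N = 11. Then 11 ≡ 11 (mod 15), but 11² = 121 ≡ 1 (mod 15), not 0.

(⟸) This fails: take N = 0. Then 0² = 0 ≡ 0 (mod 15), yet 0 ≡ 0 (mod 15), not 11.

(⇒) fails and (⇐) fails.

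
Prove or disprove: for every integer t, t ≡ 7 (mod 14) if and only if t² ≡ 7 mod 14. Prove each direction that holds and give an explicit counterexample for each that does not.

Both directions hold.

(⇐) Suppose t² ≡ 7 (mod 14). The only residue r in {0, …, 13} with r² ≡ 7 (mod 14) is r = 7, so t ≡ 7 (mod 14).

(⇒) Suppose t ≡ 7 (mod 14). Write t = 14j + 7. Then (14j + 7)² = 196j² + 196j + 49 = 14(14j² + 14j + 3) + 7, so t² ≡ 7 (mod 14).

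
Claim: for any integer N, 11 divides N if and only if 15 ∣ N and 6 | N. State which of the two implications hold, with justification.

Neither direction holds.

Forward direction. This fails: take N = 11. Certainly 11 ∣ 11, but 15 ∤ 11.

Converse. This fails: take N = 30. Both 15 ∣ 30 and 6 ∣ 30, yet 30 is not a multiple of 11 (since 30 = 2·11 + 8), so 11 ∤ 30.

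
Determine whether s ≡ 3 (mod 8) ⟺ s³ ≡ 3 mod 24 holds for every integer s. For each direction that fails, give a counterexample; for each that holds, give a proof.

(→) This fails: take s = 11. Then 11 ≡ 3 (mod 8), but 11³ = 1331 ≡ 11 (mod 24), not 3.

(←) Conversely, the residues r modulo 24 with r³ ≡ 3 (mod 24) are exactly {3}, and each is ≡ 3 (mod 8).

Only the converse holds.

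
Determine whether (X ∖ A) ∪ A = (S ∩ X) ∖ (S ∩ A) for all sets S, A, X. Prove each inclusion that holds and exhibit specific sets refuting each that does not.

Only the reverse inclusion holds.

Forward inclusion. This inclusion fails. Take S = ∅, A = {1}, X = ∅; then 1 ∈ (X ∖ A) ∪ A but 1 ∉ (S ∩ X) ∖ (S ∩ A).

Reverse inclusion. Let x ∈ (S ∩ X) ∖ (S ∩ A). Then x ∈ S ∩ X and x ∉ A, from which x ∈ (X ∖ A) ∪ A.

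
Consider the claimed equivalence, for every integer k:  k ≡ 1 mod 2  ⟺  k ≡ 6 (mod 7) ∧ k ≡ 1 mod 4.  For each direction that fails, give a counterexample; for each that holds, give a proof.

(⟹) This fails: k = 1 gives 1 ≡ 1 (mod 2) but 1 ≡ 1 (mod 7), so the conjunction on the right does not hold.

(⟸) Conversely, if k ≡ 6 (mod 7) and k ≡ 1 (mod 4), then by the Chinese remainder theorem k ≡ 13 (mod 28). Since 13 ≡ 1 (mod 2) and 2 ∣ 28, we get k ≡ 1 (mod 2).

Only the reverse direction holds.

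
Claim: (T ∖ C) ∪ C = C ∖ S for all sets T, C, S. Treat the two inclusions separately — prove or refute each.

The sets are not equal: only the reverse inclusion holds.

(⟹) This inclusion fails. Take T = {1}, C = ∅, S = ∅; then 1 ∈ (T ∖ C) ∪ C but 1 ∉ C ∖ S.

(⟸) Let x ∈ C ∖ S. Then either x ∈ C and x ∉ T, S; or x ∈ T ∩ C and x ∉ S. In each case x ∈ (T ∖ C) ∪ C, so C ∖ S ⊆ (T ∖ C) ∪ C.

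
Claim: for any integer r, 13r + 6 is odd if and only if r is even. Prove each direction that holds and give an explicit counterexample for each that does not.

(⟹) This fails: r = 5 gives 13r + 6 = 71, which is odd, but 5 is odd, not even.

(⟸) This also fails: r = 6 is even, but 13r + 6 = 84 is even, not odd.

Both directions fail.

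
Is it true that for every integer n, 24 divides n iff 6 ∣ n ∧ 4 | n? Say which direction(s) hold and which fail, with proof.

(⇐) This fails: take n = 12. Both 6 ∣ 12 and 4 ∣ 12, yet 12 is not a multiple of 24 (since 12 = 0·24 + 12), so 24 ∤ 12.

(⇒) If 24 ∣ n, write n = 24q. Since 24 = 4·6, n = 6·(4q), so 6 ∣ n; and since 24 = 6·4, n = 4·(6q), so 4 ∣ n.

Not equivalent: only (⇒) holds.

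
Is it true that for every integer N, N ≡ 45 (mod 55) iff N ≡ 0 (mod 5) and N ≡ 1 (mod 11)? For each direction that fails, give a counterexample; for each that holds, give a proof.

(→) Suppose N ≡ 45 (mod 55); write N = 55j + 45. Since 5 ∣ 55, reducing mod 5 gives N ≡ 45 ≡ 0 (mod 5); since 11 ∣ 55, reducing mod 11 gives N ≡ 45 ≡ 1 (mod 11).

(←) Conversely, if N ≡ 0 (mod 5) and N ≡ 1 (mod 11), then by the Chinese remainder theorem N ≡ 45 (mod 55). This is exactly N ≡ 45 (mod 55).

Both implications hold.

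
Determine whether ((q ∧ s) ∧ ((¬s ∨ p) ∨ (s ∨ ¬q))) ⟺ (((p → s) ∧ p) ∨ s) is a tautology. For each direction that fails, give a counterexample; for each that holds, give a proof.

(⇒) holds; (⇐) fails.

(⇐) This fails. Under p = F, q = F, s = T, the left side is false but the right side is true.

(⇒) Assume the antecedent. If p is true, the antecedent forces (p = T, q = T, s = T), and ((p → s) ∧ p) ∨ s holds there. If p is false, the antecedent forces (p = F, q = T, s = T), and ((p → s) ∧ p) ∨ s holds there. Either way ((p → s) ∧ p) ∨ s holds.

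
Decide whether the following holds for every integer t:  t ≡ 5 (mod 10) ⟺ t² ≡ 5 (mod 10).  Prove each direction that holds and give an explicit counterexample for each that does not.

(⇒) Suppose t ≡ 5 (mod 10). Write t = 10j + 5. Then (10j + 5)² = 100j² + 100j + 25 = 10(10j² + 10j + 2) + 5, so t² ≡ 5 (mod 10).

(⇐) Conversely, suppose t² ≡ 5 (mod 10). The only residue r in {0, …, 9} with r² ≡ 5 (mod 10) is r = 5, so t ≡ 5 (mod 10).

Both directions hold; the statement is true.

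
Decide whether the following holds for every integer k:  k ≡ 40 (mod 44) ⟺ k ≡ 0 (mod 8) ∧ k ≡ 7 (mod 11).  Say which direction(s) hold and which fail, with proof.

(⟹) This fails: k = 84 gives 84 ≡ 40 (mod 44) but 84 ≡ 4 (mod 8), so the conjunction on the right does not hold.

(⟸) Conversely, if k ≡ 0 (mod 8) and k ≡ 7 (mod 11), then by the Chinese remainder theorem k ≡ 40 (mod 88). Since 40 ≡ 40 (mod 44) and 44 ∣ 88, we get k ≡ 40 (mod 44).

Only the reverse direction holds.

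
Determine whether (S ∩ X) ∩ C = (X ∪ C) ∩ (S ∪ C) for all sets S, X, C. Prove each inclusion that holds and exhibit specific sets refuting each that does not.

(⊆) holds; (⊇) fails.

(⊇) This inclusion fails. Take S = {1}, X = {1}, C = ∅; then 1 ∈ (X ∪ C) ∩ (S ∪ C) but 1 ∉ (S ∩ X) ∩ C.

(⊆) Let x ∈ (S ∩ X) ∩ C. Then x ∈ S ∩ X ∩ C, from which x ∈ (X ∪ C) ∩ (S ∪ C).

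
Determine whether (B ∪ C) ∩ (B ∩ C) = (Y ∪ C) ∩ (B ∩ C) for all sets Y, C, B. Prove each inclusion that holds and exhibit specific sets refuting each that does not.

The two sets are equal.

Forward inclusion. Let x ∈ (B ∪ C) ∩ (B ∩ C). Then either x ∈ C ∩ B and x ∉ Y; or x ∈ Y ∩ C ∩ B. In each case x ∈ (Y ∪ C) ∩ (B ∩ C), so (B ∪ C) ∩ (B ∩ C) ⊆ (Y ∪ C) ∩ (B ∩ C).

Reverse inclusion. Let x ∈ (Y ∪ C) ∩ (B ∩ C). Then either x ∈ C ∩ B and x ∉ Y; or x ∈ Y ∩ C ∩ B. In each case x ∈ (B ∪ C) ∩ (B ∩ C), so (Y ∪ C) ∩ (B ∩ C) ⊆ (B ∪ C) ∩ (B ∩ C).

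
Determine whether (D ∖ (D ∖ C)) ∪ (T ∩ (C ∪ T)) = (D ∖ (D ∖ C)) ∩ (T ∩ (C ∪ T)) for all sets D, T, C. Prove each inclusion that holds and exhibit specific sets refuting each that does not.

(⊆) fails; (⊇) holds.

Forward inclusion. This inclusion fails. Take D = ∅, T = {1}, C = ∅; then 1 ∈ (D ∖ (D ∖ C)) ∪ (T ∩ (C ∪ T)) but 1 ∉ (D ∖ (D ∖ C)) ∩ (T ∩ (C ∪ T)).

Reverse inclusion. Let x ∈ (D ∖ (D ∖ C)) ∩ (T ∩ (C ∪ T)). Then x ∈ D ∩ T ∩ C, from which x ∈ (D ∖ (D ∖ C)) ∪ (T ∩ (C ∪ T)).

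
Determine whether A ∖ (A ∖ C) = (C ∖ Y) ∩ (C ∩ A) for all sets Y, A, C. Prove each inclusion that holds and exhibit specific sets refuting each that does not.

(⊆) fails; (⊇) holds.

Forward inclusion. This inclusion fails. Take Y = {1}, A = {1}, C = {1}; then 1 ∈ A ∖ (A ∖ C) but 1 ∉ (C ∖ Y) ∩ (C ∩ A).

Reverse inclusion. Let x ∈ (C ∖ Y) ∩ (C ∩ A). Then x ∈ A ∩ C and x ∉ Y, from which x ∈ A ∖ (A ∖ C).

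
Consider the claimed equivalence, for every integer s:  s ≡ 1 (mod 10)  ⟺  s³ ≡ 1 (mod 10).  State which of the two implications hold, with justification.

The biconditional holds.

Converse. For the converse, argue contrapositively. If s ≢ 1 (mod 10), then s is congruent to one of 0, 2, 3, 4, 5, 6, 7, 8, 9 modulo 10, and these give s³ ≡ 0, 8, 7, 4, 5, 6, 3, 2, 9 respectively — never 1.

Forward direction. Suppose s ≡ 1 (mod 10). Write s = 10j + 1. Then (10j + 1)³ = 1000j³ + 300j² + 30j + 1 = 10(100j³ + 30j² + 3j) + 1, so s³ ≡ 1 (mod 10).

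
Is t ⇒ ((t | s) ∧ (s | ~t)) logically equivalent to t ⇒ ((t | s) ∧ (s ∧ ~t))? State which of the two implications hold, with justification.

(→) This fails. Under s = T, t = T, the left side is true but the right side is false.

(←) Assume the antecedent. If s is true, t ⇒ ((t | s) ∧ (s | ~t)) reduces to true regardless of the other variables. If s is false, the antecedent forces (s = F, t = F), and t ⇒ ((t | s) ∧ (s | ~t)) holds there. Either way t ⇒ ((t | s) ∧ (s | ~t)) holds.

Only the reverse direction holds.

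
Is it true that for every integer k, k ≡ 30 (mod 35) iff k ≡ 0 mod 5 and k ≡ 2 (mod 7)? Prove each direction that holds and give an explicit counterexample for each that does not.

Both directions hold.

Forward direction. Suppose k ≡ 30 (mod 35); write k = 35j + 30. Since 5 ∣ 35, reducing mod 5 gives k ≡ 30 ≡ 0 (mod 5); since 7 ∣ 35, reducing mod 7 gives k ≡ 30 ≡ 2 (mod 7).

Converse. If k ≡ 0 (mod 5) and k ≡ 2 (mod 7), then by the Chinese remainder theorem k ≡ 30 (mod 35). This is exactly k ≡ 30 (mod 35).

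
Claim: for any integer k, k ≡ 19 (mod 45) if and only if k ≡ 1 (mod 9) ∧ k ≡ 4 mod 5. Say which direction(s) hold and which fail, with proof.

(→) Suppose k ≡ 19 (mod 45); write k = 45j + 19. Since 9 ∣ 45, reducing mod 9 gives k ≡ 19 ≡ 1 (mod 9); since 5 ∣ 45, reducing mod 5 gives k ≡ 19 ≡ 4 (mod 5).

(←) Conversely, if k ≡ 1 (mod 9) and k ≡ 4 (mod 5), then by the Chinese remainder theorem k ≡ 19 (mod 45). This is exactly k ≡ 19 (mod 45).

Both directions hold; the statement is true.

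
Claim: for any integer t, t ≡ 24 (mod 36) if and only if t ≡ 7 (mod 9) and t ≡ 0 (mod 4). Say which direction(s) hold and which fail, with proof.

Forward direction. This fails: t = 24 gives 24 ≡ 24 (mod 36) but 24 ≡ 6 (mod 9), so the conjunction on the right does not hold.

Converse. This fails: t = 16 satisfies both congruences on the right (16 ≡ 7 mod 9 and 16 ≡ 0 mod 4) yet 16 ≡ 16 (mod 36), not 24.

Neither direction holds.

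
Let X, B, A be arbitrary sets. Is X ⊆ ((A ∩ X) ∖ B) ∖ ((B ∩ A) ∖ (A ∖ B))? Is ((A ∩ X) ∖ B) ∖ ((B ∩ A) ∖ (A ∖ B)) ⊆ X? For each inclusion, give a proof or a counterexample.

(⟹) This inclusion fails. Take X = {1}, B = ∅, A = ∅; then 1 ∈ X but 1 ∉ ((A ∩ X) ∖ B) ∖ ((B ∩ A) ∖ (A ∖ B)).

(⟸) Let x ∈ ((A ∩ X) ∖ B) ∖ ((B ∩ A) ∖ (A ∖ B)). Then x ∈ X ∩ A and x ∉ B, from which x ∈ X.

The sets are not equal: only the reverse inclusion holds.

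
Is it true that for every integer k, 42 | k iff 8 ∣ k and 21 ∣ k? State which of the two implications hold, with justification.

(→) This fails: take k = 42. Certainly 42 ∣ 42, but 8 ∤ 42.

(←) Suppose 8 ∣ k and 21 ∣ k. Any common multiple of 8 and 21 is a multiple of their lcm; here gcd(8, 21) = 1, so lcm(8, 21) = 8·21 = 168, so 168 ∣ k. Since 42 ∣ 168, it follows that 42 ∣ k.

Only the converse holds.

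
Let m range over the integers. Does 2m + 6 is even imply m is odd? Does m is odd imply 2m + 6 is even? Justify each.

The forward direction fails; the converse holds.

Forward direction. This fails: take m = 6. Then 2m + 6 = 18, which is even, yet m = 6 is even, not odd.

Converse. Suppose m is odd. Since 2 is even, 2m is even for every m, so 2m + 6 has the same parity as 6, which is even. Hence 2m + 6 is even.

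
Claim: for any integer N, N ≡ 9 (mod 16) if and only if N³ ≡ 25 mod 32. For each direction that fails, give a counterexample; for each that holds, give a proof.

(⇒) fails; (⇐) holds.

[⇒] This fails: take N = 25. Then 25 ≡ 9 (mod 16), but 25³ = 15625 ≡ 9 (mod 32), not 25.

[⇐] Conversely, the residues r modulo 32 with r³ ≡ 25 (mod 32) are exactly {9}, and each is ≡ 9 (mod 16).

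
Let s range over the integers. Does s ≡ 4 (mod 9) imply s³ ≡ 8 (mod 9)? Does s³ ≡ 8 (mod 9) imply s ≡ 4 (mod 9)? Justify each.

Neither direction holds.

(⇒) This fails: take s = 4. Then 4 ≡ 4 (mod 9), but 4³ = 64 ≡ 1 (mod 9), not 8.

(⇐) This fails: take s = 2. Then 2³ = 8 ≡ 8 (mod 9), yet 2 ≡ 2 (mod 9), not 4.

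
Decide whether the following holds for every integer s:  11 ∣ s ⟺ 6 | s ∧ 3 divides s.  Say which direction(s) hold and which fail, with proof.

Neither implication holds.

Forward direction. This fails: take s = 11. Certainly 11 ∣ 11, but 6 ∤ 11.

Converse. This fails: take s = 6. Both 6 ∣ 6 and 3 ∣ 6, yet 6 is not a multiple of 11 (since 6 = 0·11 + 6), so 11 ∤ 6.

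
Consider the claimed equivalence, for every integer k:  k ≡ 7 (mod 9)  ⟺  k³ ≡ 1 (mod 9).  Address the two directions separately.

Only the forward implication holds.

(⇐) This fails: take k = 1. Then 1³ = 1 ≡ 1 (mod 9), yet 1 ≡ 1 (mod 9), not 7.

(⇒) Suppose k ≡ 7 (mod 9). Write k = 9j + 7. Then (9j + 7)³ = 729j³ + 1701j² + 1323j + 343 = 9(81j³ + 189j² + 147j + 38) + 1, so k³ ≡ 1 (mod 9).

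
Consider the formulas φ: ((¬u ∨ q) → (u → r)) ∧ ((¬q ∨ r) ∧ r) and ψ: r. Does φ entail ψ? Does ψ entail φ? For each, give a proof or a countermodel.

Both directions hold; the statement is true.

(⟸) Assume the antecedent. If q is true, the antecedent forces (q = T, u = F, r = T) or (q = T, u = T, r = T), and the consequent holds there. If q is false, the antecedent forces (q = F, u = F, r = T) or (q = F, u = T, r = T), and the consequent holds there. Either way the consequent holds.

(⟹) Assume the antecedent. If q is true, the antecedent forces (q = T, u = F, r = T) or (q = T, u = T, r = T), and r holds there. If q is false, the antecedent forces (q = F, u = F, r = T) or (q = F, u = T, r = T), and r holds there. Either way r holds.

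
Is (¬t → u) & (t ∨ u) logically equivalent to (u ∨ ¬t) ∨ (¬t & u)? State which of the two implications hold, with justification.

(⇒) This fails. Under u = F, t = T, the left side is true but the right side is false.

(⇐) This fails. Under u = F, t = F, the left side is false but the right side is true.

Neither implication holds.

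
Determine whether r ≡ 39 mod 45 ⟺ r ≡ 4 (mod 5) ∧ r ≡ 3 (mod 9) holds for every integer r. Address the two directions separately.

[⇐] If r ≡ 4 (mod 5) and r ≡ 3 (mod 9), then by the Chinese remainder theorem r ≡ 39 (mod 45). This is exactly r ≡ 39 (mod 45).

[⇒] Suppose r ≡ 39 (mod 45); write r = 45j + 39. Since 5 ∣ 45, reducing mod 5 gives r ≡ 39 ≡ 4 (mod 5); since 9 ∣ 45, reducing mod 9 gives r ≡ 39 ≡ 3 (mod 9).

Both directions hold; the statement is true.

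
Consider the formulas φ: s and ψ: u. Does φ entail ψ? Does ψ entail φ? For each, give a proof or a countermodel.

[⇒] This fails. Under u = F, s = T, the left side is true but the right side is false.

[⇐] This fails. Under u = T, s = F, the left side is false but the right side is true.

(⇒) fails and (⇐) fails.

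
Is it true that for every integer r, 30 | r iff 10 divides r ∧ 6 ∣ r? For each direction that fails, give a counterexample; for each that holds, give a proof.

Both implications hold.

(→) If 30 ∣ r, write r = 30q. Since 30 = 3·10, r = 10·(3q), so 10 ∣ r; and since 30 = 5·6, r = 6·(5q), so 6 ∣ r.

(←) Suppose 10 ∣ r and 6 ∣ r. Any common multiple of 10 and 6 is a multiple of their lcm; here lcm(10, 6) = 10·6/gcd(10, 6) = 60/2 = 30, so 30 ∣ r.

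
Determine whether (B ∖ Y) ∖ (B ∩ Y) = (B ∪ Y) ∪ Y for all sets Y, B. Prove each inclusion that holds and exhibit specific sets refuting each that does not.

Only the forward inclusion holds.

Forward inclusion. Let x ∈ (B ∖ Y) ∖ (B ∩ Y). Then x ∈ B and x ∉ Y, from which x ∈ (B ∪ Y) ∪ Y.

Reverse inclusion. This inclusion fails. Take Y = {1}, B = ∅; then 1 ∈ (B ∪ Y) ∪ Y but 1 ∉ (B ∖ Y) ∖ (B ∩ Y).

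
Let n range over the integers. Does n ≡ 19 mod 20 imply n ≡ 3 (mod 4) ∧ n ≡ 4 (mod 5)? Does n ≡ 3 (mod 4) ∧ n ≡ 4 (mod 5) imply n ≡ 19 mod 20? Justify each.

(⟹) Suppose n ≡ 19 (mod 20); write n = 20j + 19. Since 4 ∣ 20, reducing mod 4 gives n ≡ 19 ≡ 3 (mod 4); since 5 ∣ 20, reducing mod 5 gives n ≡ 19 ≡ 4 (mod 5).

(⟸) Conversely, if n ≡ 3 (mod 4) and n ≡ 4 (mod 5), then by the Chinese remainder theorem n ≡ 19 (mod 20). This is exactly n ≡ 19 (mod 20).

Both directions hold; the statement is true.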